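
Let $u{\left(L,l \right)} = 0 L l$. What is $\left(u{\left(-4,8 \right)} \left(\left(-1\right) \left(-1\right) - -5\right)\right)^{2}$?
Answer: $0$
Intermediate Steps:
$u{\left(L,l \right)} = 0$
$\left(u{\left(-4,8 \right)} \left(\left(-1\right) \left(-1\right) - -5\right)\right)^{2} = \left(0 \left(\left(-1\right) \left(-1\right) - -5\right)\right)^{2} = \left(0 \left(1 + 5\right)\right)^{2} = \left(0 \cdot 6\right)^{2} = 0^{2} = 0$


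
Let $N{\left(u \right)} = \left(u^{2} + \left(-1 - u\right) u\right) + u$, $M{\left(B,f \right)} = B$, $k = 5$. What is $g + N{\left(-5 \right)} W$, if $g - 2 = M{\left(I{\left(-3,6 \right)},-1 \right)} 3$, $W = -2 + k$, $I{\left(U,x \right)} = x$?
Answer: $20$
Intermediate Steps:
$W = 3$ ($W = -2 + 5 = 3$)
$N{\left(u \right)} = u + u^{2} + u \left(-1 - u\right)$ ($N{\left(u \right)} = \left(u^{2} + u \left(-1 - u\right)\right) + u = u + u^{2} + u \left(-1 - u\right)$)
$g = 20$ ($g = 2 + 6 \cdot 3 = 2 + 18 = 20$)
$g + N{\left(-5 \right)} W = 20 + 0 \cdot 3 = 20 + 0 = 20$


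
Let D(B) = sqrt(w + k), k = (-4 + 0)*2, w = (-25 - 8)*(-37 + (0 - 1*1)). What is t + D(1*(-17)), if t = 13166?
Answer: 13166 + sqrt(1246) ≈ 13201.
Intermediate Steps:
w = 1254 (w = -33*(-37 + (0 - 1)) = -33*(-37 - 1) = -33*(-38) = 1254)
k = -8 (k = -4*2 = -8)
D(B) = sqrt(1246) (D(B) = sqrt(1254 - 8) = sqrt(1246))
t + D(1*(-17)) = 13166 + sqrt(1246)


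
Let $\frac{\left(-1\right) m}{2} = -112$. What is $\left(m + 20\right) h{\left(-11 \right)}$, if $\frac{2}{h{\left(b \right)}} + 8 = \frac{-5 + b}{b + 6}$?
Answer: $- \frac{305}{3} \approx -101.67$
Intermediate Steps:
$m = 224$ ($m = \left(-2\right) \left(-112\right) = 224$)
$h{\left(b \right)} = \frac{2}{-8 + \frac{-5 + b}{6 + b}}$ ($h{\left(b \right)} = \frac{2}{-8 + \frac{-5 + b}{b + 6}} = \frac{2}{-8 + \frac{-5 + b}{6 + b}}$)
$\left(m + 20\right) h{\left(-11 \right)} = \left(224 + 20\right) \frac{2 \left(-6 - -11\right)}{53 + 7 \left(-11\right)} = 244 \frac{2 \left(-6 + 11\right)}{53 - 77} = 244 \cdot 2 \frac{1}{-24} \cdot 5 = 244 \cdot 2 \left(- \frac{1}{24}\right) 5 = 244 \left(- \frac{5}{12}\right) = - \frac{305}{3}$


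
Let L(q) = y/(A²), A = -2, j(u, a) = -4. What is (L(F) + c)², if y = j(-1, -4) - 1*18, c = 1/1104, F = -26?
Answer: 36857041/1218816 ≈ 30.240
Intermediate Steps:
c = 1/1104 ≈ 0.00090580
y = -22 (y = -4 - 1*18 = -4 - 18 = -22)
L(q) = -11/2 (L(q) = -22/((-2)²) = -22/4 = -22*¼ = -11/2)
(L(F) + c)² = (-11/2 + 1/1104)² = (-6071/1104)² = 36857041/1218816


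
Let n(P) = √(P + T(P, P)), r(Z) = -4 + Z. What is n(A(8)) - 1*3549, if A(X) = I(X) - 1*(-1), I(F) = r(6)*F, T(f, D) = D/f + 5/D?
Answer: -3549 + √5287/17 ≈ -3544.7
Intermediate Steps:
T(f, D) = 5/D + D/f
I(F) = 2*F (I(F) = (-4 + 6)*F = 2*F)
A(X) = 1 + 2*X (A(X) = 2*X - 1*(-1) = 2*X + 1 = 1 + 2*X)
n(P) = √(1 + P + 5/P) (n(P) = √(P + (5/P + P/P)) = √(P + (5/P + 1)) = √(P + (1 + 5/P)) = √(1 + P + 5/P))
n(A(8)) - 1*3549 = √(1 + (1 + 2*8) + 5/(1 + 2*8)) - 1*3549 = √(1 + (1 + 16) + 5/(1 + 16)) - 3549 = √(1 + 17 + 5/17) - 3549 = √(311/17) - 3549 = √5287/17 - 3549 = -3549 + √5287/17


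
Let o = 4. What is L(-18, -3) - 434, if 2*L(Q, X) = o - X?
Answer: -861/2 ≈ -430.50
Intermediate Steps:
L(Q, X) = 2 - X/2 (L(Q, X) = (4 - X)/2 = 2 - X/2)
L(-18, -3) - 434 = (2 - ½*(-3)) - 434 = (2 + 3/2) - 434 = 7/2 - 434 = -861/2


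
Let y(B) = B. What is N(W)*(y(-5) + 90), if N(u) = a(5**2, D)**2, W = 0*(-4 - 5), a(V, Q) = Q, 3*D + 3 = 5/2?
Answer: 85/36 ≈ 2.3611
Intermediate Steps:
D = -1/6 (D = -1 + (5/2)/3 = -1 + (5*(1/2))/3 = -1 + (1/3)*(5/2) = -1 + 5/6 = -1/6 ≈ -0.16667)
W = 0 (W = 0*(-9) = 0)
N(u) = 1/36 (N(u) = (-1/6)**2 = 1/36)
N(W)*(y(-5) + 90) = (-5 + 90)/36 = (1/36)*85 = 85/36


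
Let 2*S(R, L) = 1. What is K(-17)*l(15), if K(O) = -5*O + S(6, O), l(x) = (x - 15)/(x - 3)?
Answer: 0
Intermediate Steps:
S(R, L) = 1/2 (S(R, L) = (1/2)*1 = 1/2)
l(x) = (-15 + x)/(-3 + x)
K(O) = 1/2 - 5*O (K(O) = -5*O + 1/2 = 1/2 - 5*O)
K(-17)*l(15) = (1/2 - 5*(-17))*((-15 + 15)/(-3 + 15)) = (1/2 + 85)*(0/12) = 171*((1/12)*0)/2 = (171/2)*0 = 0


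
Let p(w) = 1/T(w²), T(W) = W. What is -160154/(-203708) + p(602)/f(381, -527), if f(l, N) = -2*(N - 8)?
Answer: 15525820483707/19748078903560 ≈ 0.78619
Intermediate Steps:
f(l, N) = 16 - 2*N (f(l, N) = -2*(-8 + N) = 16 - 2*N)
p(w) = w⁻² (p(w) = 1/(w²) = w⁻²)
-160154/(-203708) + p(602)/f(381, -527) = -160154/(-203708) + 1/(602²*(16 - 2*(-527))) = -160154*(-1/203708) + 1/(362404*(16 + 1054)) = 80077/101854 + (1/362404)/1070 = 80077/101854 + (1/362404)*(1/1070) = 80077/101854 + 1/387772280 = 15525820483707/19748078903560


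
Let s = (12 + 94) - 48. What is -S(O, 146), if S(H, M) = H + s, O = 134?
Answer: -192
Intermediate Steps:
s = 58 (s = 106 - 48 = 58)
S(H, M) = 58 + H (S(H, M) = H + 58 = 58 + H)
-S(O, 146) = -(58 + 134) = -1*192 = -192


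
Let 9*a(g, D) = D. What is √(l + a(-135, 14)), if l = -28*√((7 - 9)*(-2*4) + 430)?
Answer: √(14 - 252*√446)/3 ≈ 24.285*I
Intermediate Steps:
a(g, D) = D/9
l = -28*√446 (l = -28*√(-2*(-8) + 430) = -28*√(16 + 430) = -28*√446 ≈ -591.32)
√(l + a(-135, 14)) = √(-28*√446 + (⅑)*14) = √(-28*√446 + 14/9) = √(14/9 - 28*√446)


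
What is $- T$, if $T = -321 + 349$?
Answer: $-28$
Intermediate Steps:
$T = 28$
$- T = \left(-1\right) 28 = -28$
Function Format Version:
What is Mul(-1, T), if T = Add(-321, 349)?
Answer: -28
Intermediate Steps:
T = 28
Mul(-1, T) = Mul(-1, 28) = -28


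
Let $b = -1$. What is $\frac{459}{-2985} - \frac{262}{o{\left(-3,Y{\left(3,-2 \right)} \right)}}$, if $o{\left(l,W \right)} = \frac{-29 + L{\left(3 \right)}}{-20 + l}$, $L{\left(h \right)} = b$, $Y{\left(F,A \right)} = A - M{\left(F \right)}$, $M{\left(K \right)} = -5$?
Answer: $- \frac{600046}{2985} \approx -201.02$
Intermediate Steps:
$Y{\left(F,A \right)} = 5 + A$ ($Y{\left(F,A \right)} = A - -5 = A + 5 = 5 + A$)
$L{\left(h \right)} = -1$
$o{\left(l,W \right)} = - \frac{30}{-20 + l}$ ($o{\left(l,W \right)} = \frac{-29 - 1}{-20 + l} = - \frac{30}{-20 + l}$)
$\frac{459}{-2985} - \frac{262}{o{\left(-3,Y{\left(3,-2 \right)} \right)}} = \frac{459}{-2985} - \frac{262}{\left(-30\right) \frac{1}{-20 - 3}} = 459 \left(- \frac{1}{2985}\right) - \frac{262}{\left(-30\right) \frac{1}{-23}} = - \frac{153}{995} - \frac{262}{\left(-30\right) \left(- \frac{1}{23}\right)} = - \frac{153}{995} - \frac{262}{\frac{30}{23}} = - \frac{153}{995} - \frac{3013}{15} = - \frac{600046}{2985}$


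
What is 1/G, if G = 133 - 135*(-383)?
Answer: 1/51838 ≈ 1.9291e-5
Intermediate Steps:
G = 51838 (G = 133 + 51705 = 51838)
1/G = 1/51838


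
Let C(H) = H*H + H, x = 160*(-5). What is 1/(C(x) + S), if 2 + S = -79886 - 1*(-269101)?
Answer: 1/828413 ≈ 1.2071e-6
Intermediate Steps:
x = -800
C(H) = H + H² (C(H) = H² + H = H + H²)
S = 189213 (S = -2 + (-79886 - 1*(-269101)) = -2 + (-79886 + 269101) = -2 + 189215 = 189213)
1/(C(x) + S) = 1/(-800*(1 - 800) + 189213) = 1/(-800*(-799) + 189213) = 1/(639200 + 189213) = 1/828413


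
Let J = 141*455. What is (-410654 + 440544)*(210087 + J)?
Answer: 8197093380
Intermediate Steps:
J = 64155
(-410654 + 440544)*(210087 + J) = (-410654 + 440544)*(210087 + 64155) = 29890*274242 = 8197093380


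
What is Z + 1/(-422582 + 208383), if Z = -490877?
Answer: -105145362524/214199 ≈ -4.9088e+5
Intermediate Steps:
Z + 1/(-422582 + 208383) = -490877 + 1/(-422582 + 208383) = -490877 + 1/(-214199) = -490877 - 1/214199 = -105145362524/214199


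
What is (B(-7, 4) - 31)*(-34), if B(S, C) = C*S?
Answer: 2006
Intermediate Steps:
(B(-7, 4) - 31)*(-34) = (4*(-7) - 31)*(-34) = (-28 - 31)*(-34) = -59*(-34) = 2006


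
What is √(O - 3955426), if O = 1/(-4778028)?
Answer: I*√278705561245412963/265446 ≈ 1988.8*I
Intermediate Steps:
O = -1/4778028 ≈ -2.0929e-7
√(O - 3955426) = √(-1/4778028 - 3955426) = √(-18899136179929/4778028) = I*√278705561245412963/265446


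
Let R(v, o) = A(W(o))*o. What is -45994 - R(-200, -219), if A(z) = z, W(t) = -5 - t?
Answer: 872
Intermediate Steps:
R(v, o) = o*(-5 - o) (R(v, o) = (-5 - o)*o = o*(-5 - o))
-45994 - R(-200, -219) = -45994 - (-1)*(-219)*(5 - 219) = -45994 - (-1)*(-219)*(-214) = -45994 - 1*(-46866) = -45994 + 46866 = 872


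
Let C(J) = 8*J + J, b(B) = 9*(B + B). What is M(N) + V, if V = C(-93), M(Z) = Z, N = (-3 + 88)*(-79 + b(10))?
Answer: 7748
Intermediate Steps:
b(B) = 18*B (b(B) = 9*(2*B) = 18*B)
N = 8585 (N = (-3 + 88)*(-79 + 18*10) = 85*(-79 + 180) = 85*101 = 8585)
C(J) = 9*J
V = -837 (V = 9*(-93) = -837)
M(N) + V = 8585 - 837 = 7748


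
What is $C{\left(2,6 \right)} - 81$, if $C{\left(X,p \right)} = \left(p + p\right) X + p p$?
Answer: $-21$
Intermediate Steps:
$C{\left(X,p \right)} = p^{2} + 2 X p$ ($C{\left(X,p \right)} = 2 p X + p^{2} = 2 X p + p^{2} = p^{2} + 2 X p$)
$C{\left(2,6 \right)} - 81 = 6 \left(6 + 2 \cdot 2\right) - 81 = 6 \left(6 + 4\right) - 81 = 6 \cdot 10 - 81 = 60 - 81 = -21$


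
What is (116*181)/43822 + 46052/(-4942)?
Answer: -478582128/54142081 ≈ -8.8394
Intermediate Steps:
(116*181)/43822 + 46052/(-4942) = 20996*(1/43822) + 46052*(-1/4942) = 10498/21911 - 23026/2471 = -478582128/54142081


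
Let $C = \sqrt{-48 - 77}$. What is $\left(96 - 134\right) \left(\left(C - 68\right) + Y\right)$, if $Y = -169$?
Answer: $9006 - 190 i \sqrt{5} \approx 9006.0 - 424.85 i$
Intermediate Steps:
$C = 5 i \sqrt{5}$ ($C = \sqrt{-125} = 5 i \sqrt{5} \approx 11.18 i$)
$\left(96 - 134\right) \left(\left(C - 68\right) + Y\right) = \left(96 - 134\right) \left(\left(5 i \sqrt{5} - 68\right) - 169\right) = - 38 \left(\left(-68 + 5 i \sqrt{5}\right) - 169\right) = - 38 \left(-237 + 5 i \sqrt{5}\right) = 9006 - 190 i \sqrt{5}$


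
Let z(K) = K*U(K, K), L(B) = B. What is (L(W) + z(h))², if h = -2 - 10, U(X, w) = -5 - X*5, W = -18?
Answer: 459684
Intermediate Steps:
U(X, w) = -5 - 5*X
h = -12
z(K) = K*(-5 - 5*K)
(L(W) + z(h))² = (-18 - 5*(-12)*(1 - 12))² = (-18 - 5*(-12)*(-11))² = (-18 - 660)² = (-678)² = 459684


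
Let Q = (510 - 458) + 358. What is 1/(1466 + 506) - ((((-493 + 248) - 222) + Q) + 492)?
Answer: -857819/1972 ≈ -435.00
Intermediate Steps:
Q = 410 (Q = 52 + 358 = 410)
1/(1466 + 506) - ((((-493 + 248) - 222) + Q) + 492) = 1/(1466 + 506) - ((((-493 + 248) - 222) + 410) + 492) = 1/1972 - (((-245 - 222) + 410) + 492) = 1/1972 - ((-467 + 410) + 492) = 1/1972 - (-57 + 492) = 1/1972 - 1*435 = 1/1972 - 435 = -857819/1972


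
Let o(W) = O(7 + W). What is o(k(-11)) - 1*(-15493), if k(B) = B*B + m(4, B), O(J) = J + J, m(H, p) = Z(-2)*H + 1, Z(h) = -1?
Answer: 15743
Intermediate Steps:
m(H, p) = 1 - H (m(H, p) = -H + 1 = 1 - H)
O(J) = 2*J
k(B) = -3 + B**2 (k(B) = B*B + (1 - 1*4) = B**2 + (1 - 4) = B**2 - 3 = -3 + B**2)
o(W) = 14 + 2*W (o(W) = 2*(7 + W) = 14 + 2*W)
o(k(-11)) - 1*(-15493) = (14 + 2*(-3 + (-11)**2)) - 1*(-15493) = (14 + 2*(-3 + 121)) + 15493 = (14 + 2*118) + 15493 = (14 + 236) + 15493 = 250 + 15493 = 15743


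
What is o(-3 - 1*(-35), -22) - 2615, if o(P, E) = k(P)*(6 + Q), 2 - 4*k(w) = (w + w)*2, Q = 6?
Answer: -2993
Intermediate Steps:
k(w) = ½ - w (k(w) = ½ - (w + w)*2/4 = ½ - 2*w*2/4 = ½ - w)
o(P, E) = 6 - 12*P (o(P, E) = (½ - P)*(6 + 6) = (½ - P)*12 = 6 - 12*P)
o(-3 - 1*(-35), -22) - 2615 = (6 - 12*(-3 - 1*(-35))) - 2615 = (6 - 12*(-3 + 35)) - 2615 = (6 - 12*32) - 2615 = (6 - 384) - 2615 = -378 - 2615 = -2993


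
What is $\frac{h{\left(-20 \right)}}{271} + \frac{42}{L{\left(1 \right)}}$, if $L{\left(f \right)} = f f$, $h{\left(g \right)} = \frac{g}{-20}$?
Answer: $\frac{11383}{271} \approx 42.004$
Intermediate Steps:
$h{\left(g \right)} = - \frac{g}{20}$ ($h{\left(g \right)} = g \left(- \frac{1}{20}\right) = - \frac{g}{20}$)
$L{\left(f \right)} = f^{2}$
$\frac{h{\left(-20 \right)}}{271} + \frac{42}{L{\left(1 \right)}} = \frac{\left(- \frac{1}{20}\right) \left(-20\right)}{271} + \frac{42}{1^{2}} = 1 \cdot \frac{1}{271} + \frac{42}{1} = \frac{1}{271} + 42 \cdot 1 = \frac{1}{271} + 42 = \frac{11383}{271}$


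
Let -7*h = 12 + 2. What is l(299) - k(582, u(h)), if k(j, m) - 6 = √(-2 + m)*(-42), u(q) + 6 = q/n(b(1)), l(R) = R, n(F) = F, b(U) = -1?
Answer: 293 + 42*I*√6 ≈ 293.0 + 102.88*I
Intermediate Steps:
h = -2 (h = -(12 + 2)/7 = -⅐*14 = -2)
u(q) = -6 - q (u(q) = -6 + q/(-1) = -6 + q*(-1) = -6 - q)
k(j, m) = 6 - 42*√(-2 + m) (k(j, m) = 6 + √(-2 + m)*(-42) = 6 - 42*√(-2 + m))
l(299) - k(582, u(h)) = 299 - (6 - 42*√(-2 + (-6 - 1*(-2)))) = 299 - (6 - 42*√(-2 + (-6 + 2))) = 299 - (6 - 42*√(-2 - 4)) = 299 - (6 - 42*I*√6) = 299 + (-6 + 42*I*√6) = 293 + 42*I*√6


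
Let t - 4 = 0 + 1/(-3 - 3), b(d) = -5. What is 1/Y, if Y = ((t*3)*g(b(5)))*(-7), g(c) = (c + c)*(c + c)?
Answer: -1/8050 ≈ -0.00012422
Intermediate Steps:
g(c) = 4*c**2 (g(c) = (2*c)*(2*c) = 4*c**2)
t = 23/6 (t = 4 + (0 + 1/(-3 - 3)) = 4 + (0 + 1/(-6)) = 4 + (0 - 1/6) = 4 - 1/6 = 23/6 ≈ 3.8333)
Y = -8050 (Y = (((23/6)*3)*(4*(-5)**2))*(-7) = (23*(4*25)/2)*(-7) = ((23/2)*100)*(-7) = 1150*(-7) = -8050)
1/Y = 1/(-8050) = -1/8050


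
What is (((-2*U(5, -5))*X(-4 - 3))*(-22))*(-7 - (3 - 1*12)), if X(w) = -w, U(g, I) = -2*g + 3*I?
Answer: -15400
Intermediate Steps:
(((-2*U(5, -5))*X(-4 - 3))*(-22))*(-7 - (3 - 1*12)) = (((-2*(-2*5 + 3*(-5)))*(-(-4 - 3)))*(-22))*(-7 - (3 - 1*12)) = (((-2*(-10 - 15))*(-1*(-7)))*(-22))*(-7 - (3 - 12)) = ((-2*(-25)*7)*(-22))*(-7 - 1*(-9)) = ((50*7)*(-22))*(-7 + 9) = (350*(-22))*2 = -7700*2 = -15400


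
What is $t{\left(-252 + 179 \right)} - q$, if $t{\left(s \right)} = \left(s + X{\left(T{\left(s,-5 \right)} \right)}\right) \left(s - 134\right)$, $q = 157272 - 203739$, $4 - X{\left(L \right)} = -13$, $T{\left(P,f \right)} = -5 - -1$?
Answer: $58059$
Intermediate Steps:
$T{\left(P,f \right)} = -4$ ($T{\left(P,f \right)} = -5 + 1 = -4$)
$X{\left(L \right)} = 17$ ($X{\left(L \right)} = 4 - -13 = 4 + 13 = 17$)
$q = -46467$ ($q = 157272 - 203739 = -46467$)
$t{\left(s \right)} = \left(-134 + s\right) \left(17 + s\right)$ ($t{\left(s \right)} = \left(s + 17\right) \left(s - 134\right) = \left(17 + s\right) \left(-134 + s\right) = \left(-134 + s\right) \left(17 + s\right)$)
$t{\left(-252 + 179 \right)} - q = \left(-2278 + \left(-252 + 179\right)^{2} - 117 \left(-252 + 179\right)\right) - -46467 = \left(-2278 + \left(-73\right)^{2} - -8541\right) + 46467 = \left(-2278 + 5329 + 8541\right) + 46467 = 11592 + 46467 = 58059$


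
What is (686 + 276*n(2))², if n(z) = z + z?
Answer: 3204100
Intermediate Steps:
n(z) = 2*z
(686 + 276*n(2))² = (686 + 276*(2*2))² = (686 + 276*4)² = (686 + 1104)² = 1790² = 3204100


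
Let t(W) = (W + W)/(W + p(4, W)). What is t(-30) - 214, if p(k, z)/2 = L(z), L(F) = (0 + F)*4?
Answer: -1924/9 ≈ -213.78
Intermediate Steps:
L(F) = 4*F (L(F) = F*4 = 4*F)
p(k, z) = 8*z (p(k, z) = 2*(4*z) = 8*z)
t(W) = 2/9 (t(W) = (W + W)/(W + 8*W) = (2*W)/((9*W)) = (2*W)*(1/(9*W)) = 2/9)
t(-30) - 214 = 2/9 - 214 = -1924/9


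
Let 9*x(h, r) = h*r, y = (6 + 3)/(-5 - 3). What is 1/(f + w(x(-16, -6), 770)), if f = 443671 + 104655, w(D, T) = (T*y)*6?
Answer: 2/1086257 ≈ 1.8412e-6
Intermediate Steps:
y = -9/8 (y = 9/(-8) = 9*(-⅛) = -9/8 ≈ -1.1250)
x(h, r) = h*r/9 (x(h, r) = (h*r)/9 = h*r/9)
w(D, T) = -27*T/4 (w(D, T) = (T*(-9/8))*6 = -9*T/8*6 = -27*T/4)
f = 548326
1/(f + w(x(-16, -6), 770)) = 1/(548326 - 27/4*770) = 1/(548326 - 10395/2) = 1/(1086257/2) = 2/1086257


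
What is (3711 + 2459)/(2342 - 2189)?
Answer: 6170/153 ≈ 40.327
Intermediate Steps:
(3711 + 2459)/(2342 - 2189) = 6170/153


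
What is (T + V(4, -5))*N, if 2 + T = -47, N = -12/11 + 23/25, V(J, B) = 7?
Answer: 1974/275 ≈ 7.1782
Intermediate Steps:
N = -47/275 (N = -12*1/11 + 23*(1/25) = -12/11 + 23/25 = -47/275 ≈ -0.17091)
T = -49 (T = -2 - 47 = -49)
(T + V(4, -5))*N = (-49 + 7)*(-47/275) = -42*(-47/275) = 1974/275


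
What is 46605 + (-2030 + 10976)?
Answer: 55551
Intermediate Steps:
46605 + (-2030 + 10976) = 46605 + 8946 = 55551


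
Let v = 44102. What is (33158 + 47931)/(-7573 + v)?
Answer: 81089/36529 ≈ 2.2199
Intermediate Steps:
(33158 + 47931)/(-7573 + v) = (33158 + 47931)/(-7573 + 44102) = 81089/36529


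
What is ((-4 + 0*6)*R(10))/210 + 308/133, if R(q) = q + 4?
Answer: 584/285 ≈ 2.0491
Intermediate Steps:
R(q) = 4 + q
((-4 + 0*6)*R(10))/210 + 308/133 = ((-4 + 0*6)*(4 + 10))/210 + 308/133 = ((-4 + 0)*14)*(1/210) + 308*(1/133) = -4*14*(1/210) + 44/19 = -56*1/210 + 44/19 = -4/15 + 44/19 = 584/285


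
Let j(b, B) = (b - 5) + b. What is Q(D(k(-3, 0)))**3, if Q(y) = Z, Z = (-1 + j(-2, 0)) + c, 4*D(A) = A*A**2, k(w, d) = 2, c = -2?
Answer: -1728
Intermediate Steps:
j(b, B) = -5 + 2*b (j(b, B) = (-5 + b) + b = -5 + 2*b)
D(A) = A**3/4 (D(A) = (A*A**2)/4 = A**3/4)
Z = -12 (Z = (-1 + (-5 + 2*(-2))) - 2 = (-1 + (-5 - 4)) - 2 = (-1 - 9) - 2 = -10 - 2 = -12)
Q(y) = -12
Q(D(k(-3, 0)))**3 = (-12)**3 = -1728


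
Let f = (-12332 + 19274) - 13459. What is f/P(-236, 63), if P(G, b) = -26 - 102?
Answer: 6517/128 ≈ 50.914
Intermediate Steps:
P(G, b) = -128
f = -6517 (f = 6942 - 13459 = -6517)
f/P(-236, 63) = -6517/(-128) = -6517*(-1/128) = 6517/128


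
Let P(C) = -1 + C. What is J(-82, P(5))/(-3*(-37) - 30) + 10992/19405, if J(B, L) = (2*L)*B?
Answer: -11839328/1571805 ≈ -7.5323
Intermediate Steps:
J(B, L) = 2*B*L
J(-82, P(5))/(-3*(-37) - 30) + 10992/19405 = (2*(-82)*(-1 + 5))/(-3*(-37) - 30) + 10992/19405 = (2*(-82)*4)/(111 - 30) + 10992*(1/19405) = -656/81 + 10992/19405 = -11839328/1571805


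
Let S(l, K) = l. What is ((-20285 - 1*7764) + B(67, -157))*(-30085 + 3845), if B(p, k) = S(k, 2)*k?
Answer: 89216000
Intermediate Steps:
B(p, k) = k² (B(p, k) = k*k = k²)
((-20285 - 1*7764) + B(67, -157))*(-30085 + 3845) = ((-20285 - 1*7764) + (-157)²)*(-30085 + 3845) = ((-20285 - 7764) + 24649)*(-26240) = (-28049 + 24649)*(-26240) = -3400*(-26240) = 89216000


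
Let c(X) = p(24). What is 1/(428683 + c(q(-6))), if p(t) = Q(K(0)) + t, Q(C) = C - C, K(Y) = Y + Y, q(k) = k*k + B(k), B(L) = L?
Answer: 1/428707 ≈ 2.3326e-6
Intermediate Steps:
q(k) = k + k² (q(k) = k*k + k = k² + k = k + k²)
K(Y) = 2*Y
Q(C) = 0
p(t) = t (p(t) = 0 + t = t)
c(X) = 24
1/(428683 + c(q(-6))) = 1/(428683 + 24) = 1/428707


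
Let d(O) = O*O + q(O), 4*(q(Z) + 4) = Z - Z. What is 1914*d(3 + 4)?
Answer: 86130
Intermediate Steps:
q(Z) = -4 (q(Z) = -4 + (Z - Z)/4 = -4 + (1/4)*0 = -4 + 0 = -4)
d(O) = -4 + O**2 (d(O) = O*O - 4 = O**2 - 4 = -4 + O**2)
1914*d(3 + 4) = 1914*(-4 + (3 + 4)**2) = 1914*(-4 + 7**2) = 1914*(-4 + 49) = 1914*45 = 86130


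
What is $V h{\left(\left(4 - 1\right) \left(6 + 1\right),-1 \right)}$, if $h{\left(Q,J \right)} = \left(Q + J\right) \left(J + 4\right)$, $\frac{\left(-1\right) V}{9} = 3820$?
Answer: $-2062800$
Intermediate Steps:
$V = -34380$ ($V = \left(-9\right) 3820 = -34380$)
$h{\left(Q,J \right)} = \left(4 + J\right) \left(J + Q\right)$ ($h{\left(Q,J \right)} = \left(J + Q\right) \left(4 + J\right) = \left(4 + J\right) \left(J + Q\right)$)
$V h{\left(\left(4 - 1\right) \left(6 + 1\right),-1 \right)} = - 34380 \left(\left(-1\right)^{2} + 4 \left(-1\right) + 4 \left(4 - 1\right) \left(6 + 1\right) - \left(4 - 1\right) \left(6 + 1\right)\right) = - 34380 \left(1 - 4 + 4 \cdot 3 \cdot 7 - 3 \cdot 7\right) = - 34380 \left(1 - 4 + 4 \cdot 21 - 21\right) = - 34380 \left(1 - 4 + 84 - 21\right) = \left(-34380\right) 60 = -2062800$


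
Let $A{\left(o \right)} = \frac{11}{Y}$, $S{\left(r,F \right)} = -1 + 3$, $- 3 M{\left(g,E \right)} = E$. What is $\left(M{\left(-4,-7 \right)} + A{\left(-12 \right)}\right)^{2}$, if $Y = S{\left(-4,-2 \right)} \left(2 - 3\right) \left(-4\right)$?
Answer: $\frac{7921}{576} \approx 13.752$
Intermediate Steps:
$M{\left(g,E \right)} = - \frac{E}{3}$
$S{\left(r,F \right)} = 2$
$Y = 8$ ($Y = 2 \left(2 - 3\right) \left(-4\right) = 2 \left(-1\right) \left(-4\right) = \left(-2\right) \left(-4\right) = 8$)
$A{\left(o \right)} = \frac{11}{8}$
$\left(M{\left(-4,-7 \right)} + A{\left(-12 \right)}\right)^{2} = \left(\left(- \frac{1}{3}\right) \left(-7\right) + \frac{11}{8}\right)^{2} = \left(\frac{7}{3} + \frac{11}{8}\right)^{2} = \left(\frac{89}{24}\right)^{2} = \frac{7921}{576}$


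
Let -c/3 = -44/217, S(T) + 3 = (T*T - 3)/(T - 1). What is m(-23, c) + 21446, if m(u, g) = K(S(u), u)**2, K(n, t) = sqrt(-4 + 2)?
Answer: 21444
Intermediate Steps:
S(T) = -3 + (-3 + T**2)/(-1 + T) (S(T) = -3 + (T*T - 3)/(T - 1) = -3 + (T**2 - 3)/(-1 + T) = -3 + (-3 + T**2)/(-1 + T))
K(n, t) = I*sqrt(2) (K(n, t) = sqrt(-2) = I*sqrt(2))
c = 132/217 (c = -(-132)/217 = -3*(-44/217) = 132/217 ≈ 0.60829)
m(u, g) = -2 (m(u, g) = (I*sqrt(2))**2 = -2)
m(-23, c) + 21446 = -2 + 21446 = 21444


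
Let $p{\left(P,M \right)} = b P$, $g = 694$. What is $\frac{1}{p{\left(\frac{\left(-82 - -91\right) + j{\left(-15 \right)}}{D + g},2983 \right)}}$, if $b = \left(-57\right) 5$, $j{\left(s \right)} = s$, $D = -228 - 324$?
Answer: $\frac{71}{855} \approx 0.083041$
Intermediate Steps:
$D = -552$
$b = -285$
$p{\left(P,M \right)} = - 285 P$
$\frac{1}{p{\left(\frac{\left(-82 - -91\right) + j{\left(-15 \right)}}{D + g},2983 \right)}} = \frac{1}{\left(-285\right) \frac{\left(-82 - -91\right) - 15}{-552 + 694}} = \frac{1}{\left(-285\right) \frac{\left(-82 + 91\right) - 15}{142}} = \frac{1}{\left(-285\right) \left(9 - 15\right) \frac{1}{142}} = \frac{1}{\left(-285\right) \left(\left(-6\right) \frac{1}{142}\right)} = \frac{1}{\left(-285\right) \left(- \frac{3}{71}\right)} = \frac{1}{\frac{855}{71}} = \frac{71}{855}$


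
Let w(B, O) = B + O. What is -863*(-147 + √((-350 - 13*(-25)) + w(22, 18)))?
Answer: 126861 - 863*√15 ≈ 1.2352e+5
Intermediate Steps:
-863*(-147 + √((-350 - 13*(-25)) + w(22, 18))) = -863*(-147 + √((-350 - 13*(-25)) + (22 + 18))) = -863*(-147 + √((-350 - 1*(-325)) + 40)) = -863*(-147 + √((-350 + 325) + 40)) = -863*(-147 + √(-25 + 40)) = -863*(-147 + √15) = 126861 - 863*√15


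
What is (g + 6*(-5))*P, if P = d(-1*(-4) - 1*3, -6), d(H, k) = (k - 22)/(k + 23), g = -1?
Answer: 868/17 ≈ 51.059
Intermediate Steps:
d(H, k) = (-22 + k)/(23 + k)
P = -28/17 (P = (-22 - 6)/(23 - 6) = -28/17 ≈ -1.6471)
(g + 6*(-5))*P = (-1 + 6*(-5))*(-28/17) = (-1 - 30)*(-28/17) = -31*(-28/17) = 868/17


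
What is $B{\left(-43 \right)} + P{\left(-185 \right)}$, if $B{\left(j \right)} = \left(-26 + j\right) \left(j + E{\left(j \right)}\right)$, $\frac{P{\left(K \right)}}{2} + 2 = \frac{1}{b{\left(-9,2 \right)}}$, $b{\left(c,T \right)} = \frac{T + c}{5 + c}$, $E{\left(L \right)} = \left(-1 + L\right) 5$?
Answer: $\frac{127009}{7} \approx 18144.0$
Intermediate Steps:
$E{\left(L \right)} = -5 + 5 L$
$b{\left(c,T \right)} = \frac{T + c}{5 + c}$
$P{\left(K \right)} = - \frac{20}{7}$ ($P{\left(K \right)} = -4 + \frac{2}{\frac{1}{5 - 9} \left(2 - 9\right)} = -4 + \frac{2}{\frac{1}{-4} \left(-7\right)} = -4 + \frac{2}{\left(- \frac{1}{4}\right) \left(-7\right)} = -4 + \frac{2}{\frac{7}{4}} = -4 + 2 \cdot \frac{4}{7} = -4 + \frac{8}{7} = - \frac{20}{7}$)
$B{\left(j \right)} = \left(-26 + j\right) \left(-5 + 6 j\right)$ ($B{\left(j \right)} = \left(-26 + j\right) \left(j + \left(-5 + 5 j\right)\right) = \left(-26 + j\right) \left(-5 + 6 j\right)$)
$B{\left(-43 \right)} + P{\left(-185 \right)} = \left(130 - -6923 + 6 \left(-43\right)^{2}\right) - \frac{20}{7} = \left(130 + 6923 + 6 \cdot 1849\right) - \frac{20}{7} = \left(130 + 6923 + 11094\right) - \frac{20}{7} = 18147 - \frac{20}{7} = \frac{127009}{7}$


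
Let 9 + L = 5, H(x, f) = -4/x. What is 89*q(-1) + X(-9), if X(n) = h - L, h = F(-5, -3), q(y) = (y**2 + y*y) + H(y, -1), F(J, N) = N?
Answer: 535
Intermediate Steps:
L = -4 (L = -9 + 5 = -4)
q(y) = -4/y + 2*y**2 (q(y) = (y**2 + y*y) - 4/y = (y**2 + y**2) - 4/y = 2*y**2 - 4/y = -4/y + 2*y**2)
h = -3
X(n) = 1 (X(n) = -3 - 1*(-4) = -3 + 4 = 1)
89*q(-1) + X(-9) = 89*(2*(-2 + (-1)**3)/(-1)) + 1 = 89*(2*(-1)*(-2 - 1)) + 1 = 89*(2*(-1)*(-3)) + 1 = 89*6 + 1 = 534 + 1 = 535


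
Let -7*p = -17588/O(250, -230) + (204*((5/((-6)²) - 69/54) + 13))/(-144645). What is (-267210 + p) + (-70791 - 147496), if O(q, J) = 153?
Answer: -25069374613882/51638265 ≈ -4.8548e+5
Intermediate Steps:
p = 848128823/51638265 (p = -(-17588/153 + (204*((5/((-6)²) - 69/54) + 13))/(-144645))/7 = -(-17588*1/153 + (204*((5/36 - 69*1/54) + 13))*(-1/144645))/7 = -(-17588/153 + (204*((5*(1/36) - 23/18) + 13))*(-1/144645))/7 = -(-17588/153 + (204*((5/36 - 23/18) + 13))*(-1/144645))/7 = -(-17588/153 + (204*(-41/36 + 13))*(-1/144645))/7 = -(-17588/153 + (204*(427/36))*(-1/144645))/7 = -(-17588/153 + (7259/3)*(-1/144645))/7 = -(-17588/153 - 7259/433935)/7 = -⅐*(-848128823/7376895) = 848128823/51638265 ≈ 16.424)
(-267210 + p) + (-70791 - 147496) = (-267210 + 848128823/51638265) + (-70791 - 147496) = -13797412661827/51638265 - 218287 = -25069374613882/51638265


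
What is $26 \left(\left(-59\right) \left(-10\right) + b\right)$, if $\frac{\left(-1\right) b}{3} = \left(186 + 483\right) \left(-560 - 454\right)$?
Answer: $52927888$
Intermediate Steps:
$b = 2035098$ ($b = - 3 \left(186 + 483\right) \left(-560 - 454\right) = - 3 \cdot 669 \left(-1014\right) = \left(-3\right) \left(-678366\right) = 2035098$)
$26 \left(\left(-59\right) \left(-10\right) + b\right) = 26 \left(\left(-59\right) \left(-10\right) + 2035098\right) = 26 \left(590 + 2035098\right) = 26 \cdot 2035688 = 52927888$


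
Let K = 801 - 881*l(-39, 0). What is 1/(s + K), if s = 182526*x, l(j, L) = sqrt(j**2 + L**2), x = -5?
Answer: -1/946188 ≈ -1.0569e-6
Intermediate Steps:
l(j, L) = sqrt(L**2 + j**2)
K = -33558 (K = 801 - 881*sqrt(0**2 + (-39)**2) = 801 - 881*sqrt(0 + 1521) = 801 - 881*sqrt(1521) = 801 - 881*39 = 801 - 34359 = -33558)
s = -912630 (s = 182526*(-5) = -912630)
1/(s + K) = 1/(-912630 - 33558) = 1/(-946188) = -1/946188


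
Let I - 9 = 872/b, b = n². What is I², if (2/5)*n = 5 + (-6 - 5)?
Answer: 8392609/50625 ≈ 165.78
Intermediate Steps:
n = -15 (n = 5*(5 + (-6 - 5))/2 = 5*(5 - 11)/2 = (5/2)*(-6) = -15)
b = 225 (b = (-15)² = 225)
I = 2897/225 (I = 9 + 872/225 = 2897/225 ≈ 12.876)
I² = (2897/225)² = 8392609/50625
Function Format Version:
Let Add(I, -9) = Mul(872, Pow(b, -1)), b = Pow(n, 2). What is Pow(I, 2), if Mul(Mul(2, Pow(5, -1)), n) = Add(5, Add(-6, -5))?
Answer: Rational(8392609, 50625) ≈ 165.78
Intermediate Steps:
n = -15 (n = Mul(Rational(5, 2), Add(5, Add(-6, -5))) = Mul(Rational(5, 2), Add(5, -11)) = Mul(Rational(5, 2), -6) = -15)
b = 225 (b = Pow(-15, 2) = 225)
I = Rational(2897, 225) (I = Add(9, Mul(872, Pow(225, -1))) = Add(9, Mul(872, Rational(1, 225))) = Add(9, Rational(872, 225)) = Rational(2897, 225) ≈ 12.876)
Pow(I, 2) = Pow(Rational(2897, 225), 2) = Rational(8392609, 50625)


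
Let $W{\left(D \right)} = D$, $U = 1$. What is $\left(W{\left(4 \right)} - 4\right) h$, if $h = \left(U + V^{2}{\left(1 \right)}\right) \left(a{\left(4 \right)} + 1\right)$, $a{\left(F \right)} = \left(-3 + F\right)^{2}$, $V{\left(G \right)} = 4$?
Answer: $0$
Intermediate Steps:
$h = 34$ ($h = \left(1 + 4^{2}\right) \left(\left(-3 + 4\right)^{2} + 1\right) = \left(1 + 16\right) \left(1^{2} + 1\right) = 17 \left(1 + 1\right) = 17 \cdot 2 = 34$)
$\left(W{\left(4 \right)} - 4\right) h = \left(4 - 4\right) 34 = 0 \cdot 34 = 0$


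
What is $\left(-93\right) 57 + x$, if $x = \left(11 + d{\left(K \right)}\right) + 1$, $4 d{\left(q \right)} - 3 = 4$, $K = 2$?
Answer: $- \frac{21149}{4} \approx -5287.3$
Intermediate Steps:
$d{\left(q \right)} = \frac{7}{4}$ ($d{\left(q \right)} = \frac{3}{4} + \frac{1}{4} \cdot 4 = \frac{3}{4} + 1 = \frac{7}{4}$)
$x = \frac{55}{4}$ ($x = \left(11 + \frac{7}{4}\right) + 1 = \frac{51}{4} + 1 = \frac{55}{4} \approx 13.75$)
$\left(-93\right) 57 + x = \left(-93\right) 57 + \frac{55}{4} = -5301 + \frac{55}{4} = - \frac{21149}{4}$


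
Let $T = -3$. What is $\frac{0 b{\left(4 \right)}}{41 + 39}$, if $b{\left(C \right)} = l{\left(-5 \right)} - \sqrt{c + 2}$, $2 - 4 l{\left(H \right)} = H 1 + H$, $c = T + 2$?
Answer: $0$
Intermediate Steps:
$c = -1$ ($c = -3 + 2 = -1$)
$l{\left(H \right)} = \frac{1}{2} - \frac{H}{2}$ ($l{\left(H \right)} = \frac{1}{2} - \frac{H 1 + H}{4} = \frac{1}{2} - \frac{H + H}{4} = \frac{1}{2} - \frac{2 H}{4} = \frac{1}{2} - \frac{H}{2}$)
$b{\left(C \right)} = 2$ ($b{\left(C \right)} = \left(\frac{1}{2} - - \frac{5}{2}\right) - \sqrt{-1 + 2} = \left(\frac{1}{2} + \frac{5}{2}\right) - \sqrt{1} = 3 - 1 = 2$)
$\frac{0 b{\left(4 \right)}}{41 + 39} = \frac{0 \cdot 2}{41 + 39} = \frac{0}{80} = 0 \cdot \frac{1}{80} = 0$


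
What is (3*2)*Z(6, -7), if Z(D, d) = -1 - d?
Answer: 36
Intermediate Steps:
(3*2)*Z(6, -7) = (3*2)*(-1 - 1*(-7)) = 6*(-1 + 7) = 6*6 = 36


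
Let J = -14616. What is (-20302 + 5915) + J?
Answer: -29003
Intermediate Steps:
(-20302 + 5915) + J = (-20302 + 5915) - 14616 = -14387 - 14616 = -29003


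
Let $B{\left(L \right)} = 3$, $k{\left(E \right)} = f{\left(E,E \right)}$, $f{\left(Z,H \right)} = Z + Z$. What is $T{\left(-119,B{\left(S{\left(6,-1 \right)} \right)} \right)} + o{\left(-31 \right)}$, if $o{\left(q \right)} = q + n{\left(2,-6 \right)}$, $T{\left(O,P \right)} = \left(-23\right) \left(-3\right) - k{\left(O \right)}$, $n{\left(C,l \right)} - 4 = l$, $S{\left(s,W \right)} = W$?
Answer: $274$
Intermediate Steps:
$n{\left(C,l \right)} = 4 + l$
$f{\left(Z,H \right)} = 2 Z$
$k{\left(E \right)} = 2 E$
$T{\left(O,P \right)} = 69 - 2 O$ ($T{\left(O,P \right)} = \left(-23\right) \left(-3\right) - 2 O = 69 - 2 O$)
$o{\left(q \right)} = -2 + q$ ($o{\left(q \right)} = q + \left(4 - 6\right) = q - 2 = -2 + q$)
$T{\left(-119,B{\left(S{\left(6,-1 \right)} \right)} \right)} + o{\left(-31 \right)} = \left(69 - -238\right) - 33 = \left(69 + 238\right) - 33 = 307 - 33 = 274$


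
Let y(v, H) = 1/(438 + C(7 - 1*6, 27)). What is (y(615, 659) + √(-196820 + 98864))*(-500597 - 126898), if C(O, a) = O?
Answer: -627495/439 - 3764970*I*√2721 ≈ -1429.4 - 1.9639e+8*I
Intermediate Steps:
y(v, H) = 1/439 (y(v, H) = 1/(438 + (7 - 1*6)) = 1/(438 + (7 - 6)) = 1/(438 + 1) = 1/439)
(y(615, 659) + √(-196820 + 98864))*(-500597 - 126898) = (1/439 + √(-196820 + 98864))*(-500597 - 126898) = (1/439 + √(-97956))*(-627495) = (1/439 + 6*I*√2721)*(-627495) = -627495/439 - 3764970*I*√2721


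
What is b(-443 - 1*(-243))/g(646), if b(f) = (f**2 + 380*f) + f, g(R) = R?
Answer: -18100/323 ≈ -56.037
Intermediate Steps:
b(f) = f**2 + 381*f
b(-443 - 1*(-243))/g(646) = ((-443 - 1*(-243))*(381 + (-443 - 1*(-243))))/646 = ((-443 + 243)*(381 + (-443 + 243)))*(1/646) = -200*(381 - 200)*(1/646) = -200*181*(1/646) = -36200*1/646 = -18100/323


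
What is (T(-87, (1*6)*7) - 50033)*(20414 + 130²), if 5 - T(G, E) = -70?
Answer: -1864132812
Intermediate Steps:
T(G, E) = 75 (T(G, E) = 5 - 1*(-70) = 5 + 70 = 75)
(T(-87, (1*6)*7) - 50033)*(20414 + 130²) = (75 - 50033)*(20414 + 130²) = -49958*(20414 + 16900) = -49958*37314 = -1864132812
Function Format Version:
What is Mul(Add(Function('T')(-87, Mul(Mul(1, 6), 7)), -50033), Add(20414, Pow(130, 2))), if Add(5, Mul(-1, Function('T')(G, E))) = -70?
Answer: -1864132812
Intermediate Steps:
Function('T')(G, E) = 75 (Function('T')(G, E) = Add(5, Mul(-1, -70)) = Add(5, 70) = 75)
Mul(Add(Function('T')(-87, Mul(Mul(1, 6), 7)), -50033), Add(20414, Pow(130, 2))) = Mul(Add(75, -50033), Add(20414, Pow(130, 2))) = Mul(-49958, Add(20414, 16900)) = Mul(-49958, 37314) = -1864132812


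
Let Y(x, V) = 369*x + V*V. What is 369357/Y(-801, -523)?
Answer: -369357/22040 ≈ -16.758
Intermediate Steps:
Y(x, V) = V² + 369*x (Y(x, V) = 369*x + V² = V² + 369*x)
369357/Y(-801, -523) = 369357/((-523)² + 369*(-801)) = 369357/(273529 - 295569) = 369357/(-22040) = 369357*(-1/22040) = -369357/22040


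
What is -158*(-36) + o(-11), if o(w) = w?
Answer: 5677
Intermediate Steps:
-158*(-36) + o(-11) = -158*(-36) - 11 = 5688 - 11 = 5677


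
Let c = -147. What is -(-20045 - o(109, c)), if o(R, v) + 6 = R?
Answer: 20148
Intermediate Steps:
o(R, v) = -6 + R
-(-20045 - o(109, c)) = -(-20045 - (-6 + 109)) = -(-20045 - 1*103) = -(-20045 - 103) = -1*(-20148) = 20148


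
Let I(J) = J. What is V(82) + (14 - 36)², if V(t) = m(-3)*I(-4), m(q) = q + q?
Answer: 508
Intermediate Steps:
m(q) = 2*q
V(t) = 24 (V(t) = (2*(-3))*(-4) = -6*(-4) = 24)
V(82) + (14 - 36)² = 24 + (14 - 36)² = 24 + (-22)² = 24 + 484 = 508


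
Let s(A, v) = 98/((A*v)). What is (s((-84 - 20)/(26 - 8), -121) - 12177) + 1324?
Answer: -34143097/3146 ≈ -10853.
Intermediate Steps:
s(A, v) = 98/(A*v) (s(A, v) = 98*(1/(A*v)) = 98/(A*v))
(s((-84 - 20)/(26 - 8), -121) - 12177) + 1324 = (98/(((-84 - 20)/(26 - 8))*(-121)) - 12177) + 1324 = (98*(-1/121)/(-104/18) - 12177) + 1324 = (98*(-1/121)/(-104*1/18) - 12177) + 1324 = (98*(-1/121)/(-52/9) - 12177) + 1324 = (98*(-9/52)*(-1/121) - 12177) + 1324 = (441/3146 - 12177) + 1324 = -38308401/3146 + 1324 = -34143097/3146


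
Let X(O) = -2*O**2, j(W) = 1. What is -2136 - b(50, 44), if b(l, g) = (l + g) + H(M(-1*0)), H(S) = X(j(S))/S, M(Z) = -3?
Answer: -6692/3 ≈ -2230.7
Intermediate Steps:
H(S) = -2/S (H(S) = (-2*1**2)/S = (-2*1)/S = -2/S)
b(l, g) = 2/3 + g + l (b(l, g) = (l + g) - 2/(-3) = (g + l) - 2*(-1/3) = (g + l) + 2/3 = 2/3 + g + l)
-2136 - b(50, 44) = -2136 - (2/3 + 44 + 50) = -2136 - 1*284/3 = -2136 - 284/3 = -6692/3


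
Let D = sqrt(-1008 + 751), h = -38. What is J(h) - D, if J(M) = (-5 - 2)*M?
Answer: 266 - I*sqrt(257) ≈ 266.0 - 16.031*I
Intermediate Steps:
J(M) = -7*M
D = I*sqrt(257) (D = sqrt(-257) = I*sqrt(257) ≈ 16.031*I)
J(h) - D = -7*(-38) - I*sqrt(257) = 266 - I*sqrt(257)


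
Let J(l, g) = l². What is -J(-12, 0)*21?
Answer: -3024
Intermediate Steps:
-J(-12, 0)*21 = -1*(-12)²*21 = -1*144*21 = -144*21 = -3024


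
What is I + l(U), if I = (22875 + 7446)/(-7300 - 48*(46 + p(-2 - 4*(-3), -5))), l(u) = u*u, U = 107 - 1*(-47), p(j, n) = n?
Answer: 219769567/9268 ≈ 23713.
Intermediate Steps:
U = 154 (U = 107 + 47 = 154)
l(u) = u**2
I = -30321/9268 (I = (22875 + 7446)/(-7300 - 48*(46 - 5)) = 30321/(-7300 - 48*41) = 30321/(-7300 - 1968) = 30321/(-9268) = 30321*(-1/9268) = -30321/9268 ≈ -3.2716)
I + l(U) = -30321/9268 + 154**2 = -30321/9268 + 23716 = 219769567/9268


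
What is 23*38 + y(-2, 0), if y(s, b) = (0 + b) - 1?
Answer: 873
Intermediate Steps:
y(s, b) = -1 + b (y(s, b) = b - 1 = -1 + b)
23*38 + y(-2, 0) = 23*38 + (-1 + 0) = 874 - 1 = 873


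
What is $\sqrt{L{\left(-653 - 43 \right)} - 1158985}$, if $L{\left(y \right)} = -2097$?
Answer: $i \sqrt{1161082} \approx 1077.5 i$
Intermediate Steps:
$\sqrt{L{\left(-653 - 43 \right)} - 1158985} = \sqrt{-2097 - 1158985} = \sqrt{-1161082} = i \sqrt{1161082}$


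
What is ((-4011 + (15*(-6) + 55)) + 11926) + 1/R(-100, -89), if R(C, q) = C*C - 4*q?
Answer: 81605281/10356 ≈ 7880.0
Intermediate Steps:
R(C, q) = C² - 4*q
((-4011 + (15*(-6) + 55)) + 11926) + 1/R(-100, -89) = ((-4011 + (15*(-6) + 55)) + 11926) + 1/((-100)² - 4*(-89)) = ((-4011 + (-90 + 55)) + 11926) + 1/(10000 + 356) = ((-4011 - 35) + 11926) + 1/10356 = (-4046 + 11926) + 1/10356 = 7880 + 1/10356 = 81605281/10356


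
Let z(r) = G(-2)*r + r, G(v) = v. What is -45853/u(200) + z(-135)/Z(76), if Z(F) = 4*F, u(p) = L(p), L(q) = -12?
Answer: 3485233/912 ≈ 3821.5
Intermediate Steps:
u(p) = -12
z(r) = -r (z(r) = -2*r + r = -r)
-45853/u(200) + z(-135)/Z(76) = -45853/(-12) + (-1*(-135))/((4*76)) = -45853*(-1/12) + 135/304 = 45853/12 + 135*(1/304) = 45853/12 + 135/304 = 3485233/912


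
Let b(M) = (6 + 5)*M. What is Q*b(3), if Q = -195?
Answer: -6435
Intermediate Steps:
b(M) = 11*M
Q*b(3) = -2145*3 = -195*33 = -6435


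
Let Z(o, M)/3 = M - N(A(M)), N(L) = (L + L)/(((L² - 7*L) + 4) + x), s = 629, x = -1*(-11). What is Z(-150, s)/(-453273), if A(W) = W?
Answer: -246096879/59114807023 ≈ -0.0041630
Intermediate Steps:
x = 11
N(L) = 2*L/(15 + L² - 7*L) (N(L) = (L + L)/(((L² - 7*L) + 4) + 11) = (2*L)/((4 + L² - 7*L) + 11) = (2*L)/(15 + L² - 7*L) = 2*L/(15 + L² - 7*L))
Z(o, M) = 3*M - 6*M/(15 + M² - 7*M) (Z(o, M) = 3*(M - 2*M/(15 + M² - 7*M)) = 3*M - 6*M/(15 + M² - 7*M))
Z(-150, s)/(-453273) = (3*629*(13 + 629² - 7*629)/(15 + 629² - 7*629))/(-453273) = (3*629*(13 + 395641 - 4403)/(15 + 395641 - 4403))*(-1/453273) = (3*629*391251/391253)*(-1/453273) = (3*629*(1/391253)*391251)*(-1/453273) = (738290637/391253)*(-1/453273) = -246096879/59114807023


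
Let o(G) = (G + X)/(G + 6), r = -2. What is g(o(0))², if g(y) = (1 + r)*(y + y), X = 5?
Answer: 25/9 ≈ 2.7778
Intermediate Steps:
o(G) = (5 + G)/(6 + G) (o(G) = (G + 5)/(G + 6) = (5 + G)/(6 + G))
g(y) = -2*y (g(y) = (1 - 2)*(y + y) = -2*y)
g(o(0))² = (-2*(5 + 0)/(6 + 0))² = (-2*5/6)² = (-5/3)² = 25/9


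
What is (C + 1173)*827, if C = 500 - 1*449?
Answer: 1012248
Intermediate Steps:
C = 51 (C = 500 - 449 = 51)
(C + 1173)*827 = (51 + 1173)*827 = 1224*827 = 1012248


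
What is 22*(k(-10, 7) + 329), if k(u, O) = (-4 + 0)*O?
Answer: 6622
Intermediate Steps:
k(u, O) = -4*O
22*(k(-10, 7) + 329) = 22*(-4*7 + 329) = 22*(-28 + 329) = 22*301 = 6622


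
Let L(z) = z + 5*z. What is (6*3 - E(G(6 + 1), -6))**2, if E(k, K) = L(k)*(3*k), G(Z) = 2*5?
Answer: 3175524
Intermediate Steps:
L(z) = 6*z
G(Z) = 10
E(k, K) = 18*k**2 (E(k, K) = (6*k)*(3*k) = 18*k**2)
(6*3 - E(G(6 + 1), -6))**2 = (6*3 - 18*10**2)**2 = (18 - 18*100)**2 = (18 - 1*1800)**2 = (18 - 1800)**2 = (-1782)**2 = 3175524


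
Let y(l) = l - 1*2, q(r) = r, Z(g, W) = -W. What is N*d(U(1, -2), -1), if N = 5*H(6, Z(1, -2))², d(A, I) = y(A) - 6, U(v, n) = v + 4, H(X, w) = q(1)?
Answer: -15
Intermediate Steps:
H(X, w) = 1
U(v, n) = 4 + v
y(l) = -2 + l (y(l) = l - 2 = -2 + l)
d(A, I) = -8 + A (d(A, I) = (-2 + A) - 6 = -8 + A)
N = 5 (N = 5*1² = 5*1 = 5)
N*d(U(1, -2), -1) = 5*(-8 + (4 + 1)) = 5*(-8 + 5) = 5*(-3) = -15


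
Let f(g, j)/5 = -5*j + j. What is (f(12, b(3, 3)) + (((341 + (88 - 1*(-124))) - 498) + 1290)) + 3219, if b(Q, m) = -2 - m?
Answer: 4664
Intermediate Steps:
f(g, j) = -20*j (f(g, j) = 5*(-5*j + j) = 5*(-4*j) = -20*j)
(f(12, b(3, 3)) + (((341 + (88 - 1*(-124))) - 498) + 1290)) + 3219 = (-20*(-2 - 1*3) + (((341 + (88 - 1*(-124))) - 498) + 1290)) + 3219 = (-20*(-2 - 3) + (((341 + (88 + 124)) - 498) + 1290)) + 3219 = (-20*(-5) + (((341 + 212) - 498) + 1290)) + 3219 = (100 + ((553 - 498) + 1290)) + 3219 = (100 + (55 + 1290)) + 3219 = (100 + 1345) + 3219 = 1445 + 3219 = 4664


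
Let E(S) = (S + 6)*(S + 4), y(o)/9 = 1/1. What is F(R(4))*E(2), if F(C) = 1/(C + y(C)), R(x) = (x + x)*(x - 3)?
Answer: 48/17 ≈ 2.8235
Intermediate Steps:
y(o) = 9 (y(o) = 9/1 = 9*1 = 9)
R(x) = 2*x*(-3 + x) (R(x) = (2*x)*(-3 + x) = 2*x*(-3 + x))
E(S) = (4 + S)*(6 + S) (E(S) = (6 + S)*(4 + S) = (4 + S)*(6 + S))
F(C) = 1/(9 + C) (F(C) = 1/(C + 9) = 1/(9 + C))
F(R(4))*E(2) = (24 + 2² + 10*2)/(9 + 2*4*(-3 + 4)) = (24 + 4 + 20)/(9 + 2*4*1) = 48/(9 + 8) = 48/17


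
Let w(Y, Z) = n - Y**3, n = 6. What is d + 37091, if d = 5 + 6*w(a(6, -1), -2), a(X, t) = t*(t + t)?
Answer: 37084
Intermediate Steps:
a(X, t) = 2*t**2 (a(X, t) = t*(2*t) = 2*t**2)
w(Y, Z) = 6 - Y**3
d = -7 (d = 5 + 6*(6 - (2*(-1)**2)**3) = 5 + 6*(6 - (2*1)**3) = 5 + 6*(6 - 1*2**3) = 5 + 6*(6 - 1*8) = 5 + 6*(6 - 8) = 5 + 6*(-2) = 5 - 12 = -7)
d + 37091 = -7 + 37091 = 37084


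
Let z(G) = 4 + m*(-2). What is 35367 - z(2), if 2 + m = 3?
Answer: 35365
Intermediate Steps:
m = 1 (m = -2 + 3 = 1)
z(G) = 2 (z(G) = 4 + 1*(-2) = 4 - 2 = 2)
35367 - z(2) = 35367 - 1*2 = 35367 - 2 = 35365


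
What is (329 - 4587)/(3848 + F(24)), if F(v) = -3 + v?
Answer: -4258/3869 ≈ -1.1005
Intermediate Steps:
(329 - 4587)/(3848 + F(24)) = (329 - 4587)/(3848 + (-3 + 24)) = -4258/(3848 + 21) = -4258/3869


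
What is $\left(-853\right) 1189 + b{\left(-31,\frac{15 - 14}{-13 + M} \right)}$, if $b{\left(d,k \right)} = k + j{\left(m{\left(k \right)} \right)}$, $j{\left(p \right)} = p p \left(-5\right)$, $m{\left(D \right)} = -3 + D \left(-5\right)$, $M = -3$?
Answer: $- \frac{259648813}{256} \approx -1.0143 \cdot 10^{6}$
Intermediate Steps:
$m{\left(D \right)} = -3 - 5 D$
$j{\left(p \right)} = - 5 p^{2}$ ($j{\left(p \right)} = p^{2} \left(-5\right) = - 5 p^{2}$)
$b{\left(d,k \right)} = k - 5 \left(-3 - 5 k\right)^{2}$
$\left(-853\right) 1189 + b{\left(-31,\frac{15 - 14}{-13 + M} \right)} = \left(-853\right) 1189 + \left(\frac{15 - 14}{-13 - 3} - 5 \left(3 + 5 \frac{15 - 14}{-13 - 3}\right)^{2}\right) = -1014217 + \left(1 \frac{1}{-16} - 5 \left(3 + 5 \cdot 1 \frac{1}{-16}\right)^{2}\right) = -1014217 + \left(1 \left(- \frac{1}{16}\right) - 5 \left(3 + 5 \cdot 1 \left(- \frac{1}{16}\right)\right)^{2}\right) = -1014217 - \left(\frac{1}{16} + 5 \left(3 + 5 \left(- \frac{1}{16}\right)\right)^{2}\right) = -1014217 - \left(\frac{1}{16} + 5 \left(3 - \frac{5}{16}\right)^{2}\right) = -1014217 - \left(\frac{1}{16} + 5 \left(\frac{43}{16}\right)^{2}\right) = -1014217 - \frac{9261}{256} = - \frac{259648813}{256}$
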